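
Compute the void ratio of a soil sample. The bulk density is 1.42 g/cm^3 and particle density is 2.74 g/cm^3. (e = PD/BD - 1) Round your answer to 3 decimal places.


Step 1: e = PD / BD - 1
Step 2: e = 2.74 / 1.42 - 1
Step 3: e = 1.92958 - 1
Step 4: e = 0.93

0.93


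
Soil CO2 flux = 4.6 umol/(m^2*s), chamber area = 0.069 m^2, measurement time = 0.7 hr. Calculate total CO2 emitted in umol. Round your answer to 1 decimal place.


Step 1: Convert time to seconds: 0.7 hr * 3600 = 2520.0 s
Step 2: Total = flux * area * time_s
Step 3: Total = 4.6 * 0.069 * 2520.0
Step 4: Total = 799.8 umol

799.8


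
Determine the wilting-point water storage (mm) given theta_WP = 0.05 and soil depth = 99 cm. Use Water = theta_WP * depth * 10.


Step 1: Water (mm) = theta_WP * depth * 10
Step 2: Water = 0.05 * 99 * 10
Step 3: Water = 49.5 mm

49.5


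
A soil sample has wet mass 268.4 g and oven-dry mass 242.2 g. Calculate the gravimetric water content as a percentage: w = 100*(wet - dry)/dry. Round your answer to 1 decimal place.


Step 1: Water mass = wet - dry = 268.4 - 242.2 = 26.2 g
Step 2: w = 100 * water mass / dry mass
Step 3: w = 100 * 26.2 / 242.2 = 10.8%

10.8


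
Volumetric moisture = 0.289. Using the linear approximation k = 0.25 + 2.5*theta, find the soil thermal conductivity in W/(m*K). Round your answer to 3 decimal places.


Step 1: k = 0.25 + 2.5 * theta
Step 2: k = 0.25 + 2.5 * 0.289
Step 3: k = 0.25 + 0.723
Step 4: k = 0.973 W/(m*K)

0.973


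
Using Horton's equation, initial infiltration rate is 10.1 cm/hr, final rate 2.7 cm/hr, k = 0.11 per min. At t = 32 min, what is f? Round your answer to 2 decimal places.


Step 1: f = fc + (f0 - fc) * exp(-k * t)
Step 2: exp(-0.11 * 32) = 0.029599
Step 3: f = 2.7 + (10.1 - 2.7) * 0.029599
Step 4: f = 2.7 + 7.4 * 0.029599
Step 5: f = 2.92 cm/hr

2.92


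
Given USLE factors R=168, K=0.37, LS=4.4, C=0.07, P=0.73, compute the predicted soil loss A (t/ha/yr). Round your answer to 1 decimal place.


Step 1: A = R * K * LS * C * P
Step 2: R * K = 168 * 0.37 = 62.16
Step 3: (R*K) * LS = 62.16 * 4.4 = 273.504
Step 4: * C * P = 273.504 * 0.07 * 0.73 = 14.0
Step 5: A = 14.0 t/(ha*yr)

14.0


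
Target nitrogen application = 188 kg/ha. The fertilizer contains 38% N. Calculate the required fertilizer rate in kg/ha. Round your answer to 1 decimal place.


Step 1: Fertilizer rate = target N / (N content / 100)
Step 2: Rate = 188 / (38 / 100)
Step 3: Rate = 188 / 0.38
Step 4: Rate = 494.7 kg/ha

494.7


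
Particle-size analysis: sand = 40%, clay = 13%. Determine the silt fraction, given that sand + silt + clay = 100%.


Step 1: sand + silt + clay = 100%
Step 2: silt = 100 - sand - clay
Step 3: silt = 100 - 40 - 13
Step 4: silt = 47%

47


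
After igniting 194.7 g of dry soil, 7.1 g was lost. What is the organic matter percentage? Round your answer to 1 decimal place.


Step 1: OM% = 100 * LOI / sample mass
Step 2: OM = 100 * 7.1 / 194.7
Step 3: OM = 3.6%

3.6


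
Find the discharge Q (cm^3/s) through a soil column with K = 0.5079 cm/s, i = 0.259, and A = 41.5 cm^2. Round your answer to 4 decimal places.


Step 1: Apply Darcy's law: Q = K * i * A
Step 2: Q = 0.5079 * 0.259 * 41.5
Step 3: Q = 5.4592 cm^3/s

5.4592


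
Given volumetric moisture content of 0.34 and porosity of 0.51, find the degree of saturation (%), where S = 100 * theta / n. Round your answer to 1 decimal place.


Step 1: S = 100 * theta_v / n
Step 2: S = 100 * 0.34 / 0.51
Step 3: S = 66.7%

66.7


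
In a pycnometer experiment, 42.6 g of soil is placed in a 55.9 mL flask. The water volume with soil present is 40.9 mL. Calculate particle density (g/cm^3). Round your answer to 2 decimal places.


Step 1: Volume of solids = flask volume - water volume with soil
Step 2: V_solids = 55.9 - 40.9 = 15.0 mL
Step 3: Particle density = mass / V_solids = 42.6 / 15.0 = 2.84 g/cm^3

2.84


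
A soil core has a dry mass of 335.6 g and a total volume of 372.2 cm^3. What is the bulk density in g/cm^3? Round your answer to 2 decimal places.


Step 1: Identify the formula: BD = dry mass / volume
Step 2: Substitute values: BD = 335.6 / 372.2
Step 3: BD = 0.9 g/cm^3

0.9


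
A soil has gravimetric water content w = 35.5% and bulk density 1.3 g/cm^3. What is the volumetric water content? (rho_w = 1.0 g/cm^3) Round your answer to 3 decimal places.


Step 1: theta = (w / 100) * BD / rho_w
Step 2: theta = (35.5 / 100) * 1.3 / 1.0
Step 3: theta = 0.355 * 1.3
Step 4: theta = 0.462

0.462


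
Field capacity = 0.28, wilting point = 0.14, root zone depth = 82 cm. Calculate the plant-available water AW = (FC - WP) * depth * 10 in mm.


Step 1: Available water = (FC - WP) * depth * 10
Step 2: AW = (0.28 - 0.14) * 82 * 10
Step 3: AW = 0.14 * 82 * 10
Step 4: AW = 114.8 mm

114.8


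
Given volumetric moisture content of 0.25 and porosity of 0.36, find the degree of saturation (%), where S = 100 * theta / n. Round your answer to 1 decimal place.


Step 1: S = 100 * theta_v / n
Step 2: S = 100 * 0.25 / 0.36
Step 3: S = 69.4%

69.4


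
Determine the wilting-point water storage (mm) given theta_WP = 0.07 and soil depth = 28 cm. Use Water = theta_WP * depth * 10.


Step 1: Water (mm) = theta_WP * depth * 10
Step 2: Water = 0.07 * 28 * 10
Step 3: Water = 19.6 mm

19.6


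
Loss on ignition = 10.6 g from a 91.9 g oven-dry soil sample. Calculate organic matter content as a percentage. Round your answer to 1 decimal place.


Step 1: OM% = 100 * LOI / sample mass
Step 2: OM = 100 * 10.6 / 91.9
Step 3: OM = 11.5%

11.5


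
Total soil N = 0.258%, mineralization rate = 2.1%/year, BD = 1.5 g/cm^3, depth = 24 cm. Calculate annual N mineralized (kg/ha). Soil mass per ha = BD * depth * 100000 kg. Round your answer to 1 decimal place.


Step 1: Soil mass per ha = BD * depth * 100000 = 1.5 * 24 * 100000 = 3600000 kg
Step 2: Total N pool = soil mass * N%/100 = 3600000 * 0.258/100 = 9288.0 kg/ha
Step 3: N mineralized = N pool * rate%/100 = 9288.0 * 2.1/100 = 195.0 kg/ha/yr

195.0


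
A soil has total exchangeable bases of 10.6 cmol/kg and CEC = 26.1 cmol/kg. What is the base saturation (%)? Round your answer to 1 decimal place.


Step 1: BS = 100 * (sum of bases) / CEC
Step 2: BS = 100 * 10.6 / 26.1
Step 3: BS = 40.6%

40.6


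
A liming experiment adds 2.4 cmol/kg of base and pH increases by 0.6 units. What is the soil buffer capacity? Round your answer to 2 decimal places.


Step 1: BC = change in base / change in pH
Step 2: BC = 2.4 / 0.6
Step 3: BC = 4.0 cmol/(kg*pH unit)

4.0


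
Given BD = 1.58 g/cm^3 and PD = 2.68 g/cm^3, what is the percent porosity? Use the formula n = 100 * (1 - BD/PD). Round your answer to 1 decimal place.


Step 1: Formula: n = 100 * (1 - BD / PD)
Step 2: n = 100 * (1 - 1.58 / 2.68)
Step 3: n = 100 * (1 - 0.58955)
Step 4: n = 41.0%

41.0


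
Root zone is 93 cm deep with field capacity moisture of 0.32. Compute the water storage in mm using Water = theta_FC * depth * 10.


Step 1: Water (mm) = theta_FC * depth (cm) * 10
Step 2: Water = 0.32 * 93 * 10
Step 3: Water = 297.6 mm

297.6


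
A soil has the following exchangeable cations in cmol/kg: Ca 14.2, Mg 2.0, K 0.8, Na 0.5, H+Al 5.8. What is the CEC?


Step 1: CEC = Ca + Mg + K + Na + (H+Al)
Step 2: CEC = 14.2 + 2.0 + 0.8 + 0.5 + 5.8
Step 3: CEC = 23.3 cmol/kg

23.3


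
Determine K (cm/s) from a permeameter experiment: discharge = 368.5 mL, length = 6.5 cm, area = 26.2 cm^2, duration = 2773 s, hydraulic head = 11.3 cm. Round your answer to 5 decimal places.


Step 1: K = Q * L / (A * t * h)
Step 2: Numerator = 368.5 * 6.5 = 2395.25
Step 3: Denominator = 26.2 * 2773 * 11.3 = 820974.38
Step 4: K = 2395.25 / 820974.38 = 0.00292 cm/s

0.00292


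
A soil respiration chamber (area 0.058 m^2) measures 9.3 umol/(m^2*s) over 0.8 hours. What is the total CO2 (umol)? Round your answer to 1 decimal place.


Step 1: Convert time to seconds: 0.8 hr * 3600 = 2880.0 s
Step 2: Total = flux * area * time_s
Step 3: Total = 9.3 * 0.058 * 2880.0
Step 4: Total = 1553.5 umol

1553.5


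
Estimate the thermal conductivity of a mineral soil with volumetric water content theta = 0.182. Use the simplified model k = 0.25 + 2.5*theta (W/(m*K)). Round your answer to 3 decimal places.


Step 1: k = 0.25 + 2.5 * theta
Step 2: k = 0.25 + 2.5 * 0.182
Step 3: k = 0.25 + 0.455
Step 4: k = 0.705 W/(m*K)

0.705


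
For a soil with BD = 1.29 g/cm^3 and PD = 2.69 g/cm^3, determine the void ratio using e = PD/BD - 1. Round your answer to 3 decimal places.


Step 1: e = PD / BD - 1
Step 2: e = 2.69 / 1.29 - 1
Step 3: e = 2.08527 - 1
Step 4: e = 1.085

1.085


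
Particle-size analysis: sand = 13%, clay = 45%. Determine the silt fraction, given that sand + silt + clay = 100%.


Step 1: sand + silt + clay = 100%
Step 2: silt = 100 - sand - clay
Step 3: silt = 100 - 13 - 45
Step 4: silt = 42%

42


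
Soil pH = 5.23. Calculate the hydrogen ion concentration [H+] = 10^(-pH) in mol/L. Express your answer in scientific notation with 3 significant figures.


Step 1: [H+] = 10^(-pH)
Step 2: [H+] = 10^(-5.23)
Step 3: [H+] = 5.89e-06 mol/L

5.89e-06


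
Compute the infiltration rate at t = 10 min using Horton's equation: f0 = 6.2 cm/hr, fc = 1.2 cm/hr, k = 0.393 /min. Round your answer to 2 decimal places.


Step 1: f = fc + (f0 - fc) * exp(-k * t)
Step 2: exp(-0.393 * 10) = 0.019644
Step 3: f = 1.2 + (6.2 - 1.2) * 0.019644
Step 4: f = 1.2 + 5.0 * 0.019644
Step 5: f = 1.3 cm/hr

1.3


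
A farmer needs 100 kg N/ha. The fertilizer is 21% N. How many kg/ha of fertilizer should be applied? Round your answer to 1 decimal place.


Step 1: Fertilizer rate = target N / (N content / 100)
Step 2: Rate = 100 / (21 / 100)
Step 3: Rate = 100 / 0.21
Step 4: Rate = 476.2 kg/ha

476.2


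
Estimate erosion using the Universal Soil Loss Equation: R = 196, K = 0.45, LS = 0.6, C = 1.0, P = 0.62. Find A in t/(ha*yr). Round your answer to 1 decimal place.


Step 1: A = R * K * LS * C * P
Step 2: R * K = 196 * 0.45 = 88.2
Step 3: (R*K) * LS = 88.2 * 0.6 = 52.92
Step 4: * C * P = 52.92 * 1.0 * 0.62 = 32.8
Step 5: A = 32.8 t/(ha*yr)

32.8


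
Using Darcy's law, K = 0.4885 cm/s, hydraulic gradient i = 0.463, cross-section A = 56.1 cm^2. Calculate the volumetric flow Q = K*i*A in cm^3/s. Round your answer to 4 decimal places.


Step 1: Apply Darcy's law: Q = K * i * A
Step 2: Q = 0.4885 * 0.463 * 56.1
Step 3: Q = 12.6884 cm^3/s

12.6884


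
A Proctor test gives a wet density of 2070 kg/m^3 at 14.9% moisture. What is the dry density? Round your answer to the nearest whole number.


Step 1: Dry density = wet density / (1 + w/100)
Step 2: Dry density = 2070 / (1 + 14.9/100)
Step 3: Dry density = 2070 / 1.149
Step 4: Dry density = 1802 kg/m^3

1802


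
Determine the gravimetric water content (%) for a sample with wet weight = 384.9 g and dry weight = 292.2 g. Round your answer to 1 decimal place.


Step 1: Water mass = wet - dry = 384.9 - 292.2 = 92.7 g
Step 2: w = 100 * water mass / dry mass
Step 3: w = 100 * 92.7 / 292.2 = 31.7%

31.7


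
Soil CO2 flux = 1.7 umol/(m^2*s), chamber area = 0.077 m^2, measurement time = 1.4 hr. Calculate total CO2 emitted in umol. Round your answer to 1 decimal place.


Step 1: Convert time to seconds: 1.4 hr * 3600 = 5040.0 s
Step 2: Total = flux * area * time_s
Step 3: Total = 1.7 * 0.077 * 5040.0
Step 4: Total = 659.7 umol

659.7


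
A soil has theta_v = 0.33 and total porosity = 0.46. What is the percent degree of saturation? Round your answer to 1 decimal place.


Step 1: S = 100 * theta_v / n
Step 2: S = 100 * 0.33 / 0.46
Step 3: S = 71.7%

71.7


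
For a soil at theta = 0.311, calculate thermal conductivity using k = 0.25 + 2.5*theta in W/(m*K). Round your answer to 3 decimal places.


Step 1: k = 0.25 + 2.5 * theta
Step 2: k = 0.25 + 2.5 * 0.311
Step 3: k = 0.25 + 0.778
Step 4: k = 1.028 W/(m*K)

1.028


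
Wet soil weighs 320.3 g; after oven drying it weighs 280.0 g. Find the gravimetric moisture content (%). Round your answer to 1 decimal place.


Step 1: Water mass = wet - dry = 320.3 - 280.0 = 40.3 g
Step 2: w = 100 * water mass / dry mass
Step 3: w = 100 * 40.3 / 280.0 = 14.4%

14.4


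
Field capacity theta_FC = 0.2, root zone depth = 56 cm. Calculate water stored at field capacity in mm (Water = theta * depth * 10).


Step 1: Water (mm) = theta_FC * depth (cm) * 10
Step 2: Water = 0.2 * 56 * 10
Step 3: Water = 112.0 mm

112.0


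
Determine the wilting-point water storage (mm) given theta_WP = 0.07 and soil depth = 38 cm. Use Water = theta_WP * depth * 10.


Step 1: Water (mm) = theta_WP * depth * 10
Step 2: Water = 0.07 * 38 * 10
Step 3: Water = 26.6 mm

26.6


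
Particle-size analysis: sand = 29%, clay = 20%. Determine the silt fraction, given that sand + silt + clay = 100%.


Step 1: sand + silt + clay = 100%
Step 2: silt = 100 - sand - clay
Step 3: silt = 100 - 29 - 20
Step 4: silt = 51%

51


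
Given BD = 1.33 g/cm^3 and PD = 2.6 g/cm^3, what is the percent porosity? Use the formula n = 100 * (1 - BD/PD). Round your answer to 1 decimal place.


Step 1: Formula: n = 100 * (1 - BD / PD)
Step 2: n = 100 * (1 - 1.33 / 2.6)
Step 3: n = 100 * (1 - 0.51154)
Step 4: n = 48.8%

48.8


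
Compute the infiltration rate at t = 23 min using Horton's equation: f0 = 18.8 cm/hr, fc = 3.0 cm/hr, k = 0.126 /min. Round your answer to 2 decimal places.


Step 1: f = fc + (f0 - fc) * exp(-k * t)
Step 2: exp(-0.126 * 23) = 0.055133
Step 3: f = 3.0 + (18.8 - 3.0) * 0.055133
Step 4: f = 3.0 + 15.8 * 0.055133
Step 5: f = 3.87 cm/hr

3.87


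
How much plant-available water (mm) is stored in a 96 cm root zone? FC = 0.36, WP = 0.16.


Step 1: Available water = (FC - WP) * depth * 10
Step 2: AW = (0.36 - 0.16) * 96 * 10
Step 3: AW = 0.2 * 96 * 10
Step 4: AW = 192.0 mm

192.0


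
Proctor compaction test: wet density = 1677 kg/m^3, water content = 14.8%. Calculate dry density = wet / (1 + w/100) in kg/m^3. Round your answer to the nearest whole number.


Step 1: Dry density = wet density / (1 + w/100)
Step 2: Dry density = 1677 / (1 + 14.8/100)
Step 3: Dry density = 1677 / 1.148
Step 4: Dry density = 1461 kg/m^3

1461


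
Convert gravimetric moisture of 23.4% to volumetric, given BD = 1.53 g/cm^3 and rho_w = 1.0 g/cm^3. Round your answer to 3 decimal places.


Step 1: theta = (w / 100) * BD / rho_w
Step 2: theta = (23.4 / 100) * 1.53 / 1.0
Step 3: theta = 0.234 * 1.53
Step 4: theta = 0.358

0.358


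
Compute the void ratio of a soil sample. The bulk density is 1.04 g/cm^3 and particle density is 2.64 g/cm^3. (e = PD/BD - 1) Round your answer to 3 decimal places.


Step 1: e = PD / BD - 1
Step 2: e = 2.64 / 1.04 - 1
Step 3: e = 2.53846 - 1
Step 4: e = 1.538

1.538


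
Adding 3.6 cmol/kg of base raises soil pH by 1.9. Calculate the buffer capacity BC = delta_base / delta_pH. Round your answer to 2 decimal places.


Step 1: BC = change in base / change in pH
Step 2: BC = 3.6 / 1.9
Step 3: BC = 1.89 cmol/(kg*pH unit)

1.89


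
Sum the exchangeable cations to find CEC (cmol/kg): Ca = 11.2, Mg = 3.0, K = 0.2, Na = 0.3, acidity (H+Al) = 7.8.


Step 1: CEC = Ca + Mg + K + Na + (H+Al)
Step 2: CEC = 11.2 + 3.0 + 0.2 + 0.3 + 7.8
Step 3: CEC = 22.5 cmol/kg

22.5


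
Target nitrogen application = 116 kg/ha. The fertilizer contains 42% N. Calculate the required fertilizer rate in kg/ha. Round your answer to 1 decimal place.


Step 1: Fertilizer rate = target N / (N content / 100)
Step 2: Rate = 116 / (42 / 100)
Step 3: Rate = 116 / 0.42
Step 4: Rate = 276.2 kg/ha

276.2


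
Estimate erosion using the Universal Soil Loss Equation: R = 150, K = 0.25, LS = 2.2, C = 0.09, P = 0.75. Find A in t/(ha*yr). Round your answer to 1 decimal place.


Step 1: A = R * K * LS * C * P
Step 2: R * K = 150 * 0.25 = 37.5
Step 3: (R*K) * LS = 37.5 * 2.2 = 82.5
Step 4: * C * P = 82.5 * 0.09 * 0.75 = 5.6
Step 5: A = 5.6 t/(ha*yr)

5.6


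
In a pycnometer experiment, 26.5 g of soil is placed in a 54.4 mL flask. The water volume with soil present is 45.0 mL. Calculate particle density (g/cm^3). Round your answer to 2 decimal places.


Step 1: Volume of solids = flask volume - water volume with soil
Step 2: V_solids = 54.4 - 45.0 = 9.4 mL
Step 3: Particle density = mass / V_solids = 26.5 / 9.4 = 2.82 g/cm^3

2.82


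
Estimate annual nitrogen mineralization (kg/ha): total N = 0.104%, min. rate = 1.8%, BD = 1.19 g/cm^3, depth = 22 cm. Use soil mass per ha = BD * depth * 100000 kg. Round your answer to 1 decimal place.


Step 1: Soil mass per ha = BD * depth * 100000 = 1.19 * 22 * 100000 = 2618000 kg
Step 2: Total N pool = soil mass * N%/100 = 2618000 * 0.104/100 = 2722.72 kg/ha
Step 3: N mineralized = N pool * rate%/100 = 2722.72 * 1.8/100 = 49.0 kg/ha/yr

49.0


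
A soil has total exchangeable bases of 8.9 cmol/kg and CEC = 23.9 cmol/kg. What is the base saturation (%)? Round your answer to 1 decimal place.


Step 1: BS = 100 * (sum of bases) / CEC
Step 2: BS = 100 * 8.9 / 23.9
Step 3: BS = 37.2%

37.2


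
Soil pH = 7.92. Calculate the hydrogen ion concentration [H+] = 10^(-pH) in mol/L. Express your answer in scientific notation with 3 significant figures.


Step 1: [H+] = 10^(-pH)
Step 2: [H+] = 10^(-7.92)
Step 3: [H+] = 1.20e-08 mol/L

1.20e-08


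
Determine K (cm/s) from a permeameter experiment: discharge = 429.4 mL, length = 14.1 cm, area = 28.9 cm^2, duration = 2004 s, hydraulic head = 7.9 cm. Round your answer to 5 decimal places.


Step 1: K = Q * L / (A * t * h)
Step 2: Numerator = 429.4 * 14.1 = 6054.54
Step 3: Denominator = 28.9 * 2004 * 7.9 = 457533.24
Step 4: K = 6054.54 / 457533.24 = 0.01323 cm/s

0.01323


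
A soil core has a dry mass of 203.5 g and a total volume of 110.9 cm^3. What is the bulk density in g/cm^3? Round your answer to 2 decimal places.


Step 1: Identify the formula: BD = dry mass / volume
Step 2: Substitute values: BD = 203.5 / 110.9
Step 3: BD = 1.83 g/cm^3

1.83


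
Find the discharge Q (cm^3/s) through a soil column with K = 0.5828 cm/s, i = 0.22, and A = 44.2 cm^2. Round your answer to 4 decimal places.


Step 1: Apply Darcy's law: Q = K * i * A
Step 2: Q = 0.5828 * 0.22 * 44.2
Step 3: Q = 5.6671 cm^3/s

5.6671


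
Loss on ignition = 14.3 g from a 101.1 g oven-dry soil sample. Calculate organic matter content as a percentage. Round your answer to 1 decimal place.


Step 1: OM% = 100 * LOI / sample mass
Step 2: OM = 100 * 14.3 / 101.1
Step 3: OM = 14.1%

14.1


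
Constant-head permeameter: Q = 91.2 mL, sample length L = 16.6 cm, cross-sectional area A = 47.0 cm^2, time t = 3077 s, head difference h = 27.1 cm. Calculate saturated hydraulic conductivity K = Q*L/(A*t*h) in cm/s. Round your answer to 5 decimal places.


Step 1: K = Q * L / (A * t * h)
Step 2: Numerator = 91.2 * 16.6 = 1513.92
Step 3: Denominator = 47.0 * 3077 * 27.1 = 3919174.9
Step 4: K = 1513.92 / 3919174.9 = 0.00039 cm/s

0.00039


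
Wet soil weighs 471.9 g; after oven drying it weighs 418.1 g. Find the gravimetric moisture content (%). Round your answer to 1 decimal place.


Step 1: Water mass = wet - dry = 471.9 - 418.1 = 53.8 g
Step 2: w = 100 * water mass / dry mass
Step 3: w = 100 * 53.8 / 418.1 = 12.9%

12.9


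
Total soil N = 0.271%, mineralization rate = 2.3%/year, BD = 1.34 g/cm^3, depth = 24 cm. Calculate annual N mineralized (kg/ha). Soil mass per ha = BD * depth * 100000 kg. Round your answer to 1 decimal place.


Step 1: Soil mass per ha = BD * depth * 100000 = 1.34 * 24 * 100000 = 3216000 kg
Step 2: Total N pool = soil mass * N%/100 = 3216000 * 0.271/100 = 8715.36 kg/ha
Step 3: N mineralized = N pool * rate%/100 = 8715.36 * 2.3/100 = 200.5 kg/ha/yr

200.5


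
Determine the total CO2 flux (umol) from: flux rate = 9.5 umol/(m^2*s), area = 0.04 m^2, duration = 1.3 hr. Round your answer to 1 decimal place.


Step 1: Convert time to seconds: 1.3 hr * 3600 = 4680.0 s
Step 2: Total = flux * area * time_s
Step 3: Total = 9.5 * 0.04 * 4680.0
Step 4: Total = 1778.4 umol

1778.4


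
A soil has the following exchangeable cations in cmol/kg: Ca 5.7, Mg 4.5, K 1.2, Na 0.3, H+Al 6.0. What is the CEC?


Step 1: CEC = Ca + Mg + K + Na + (H+Al)
Step 2: CEC = 5.7 + 4.5 + 1.2 + 0.3 + 6.0
Step 3: CEC = 17.7 cmol/kg

17.7


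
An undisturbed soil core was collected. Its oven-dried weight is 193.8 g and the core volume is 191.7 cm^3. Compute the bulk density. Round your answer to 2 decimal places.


Step 1: Identify the formula: BD = dry mass / volume
Step 2: Substitute values: BD = 193.8 / 191.7
Step 3: BD = 1.01 g/cm^3

1.01


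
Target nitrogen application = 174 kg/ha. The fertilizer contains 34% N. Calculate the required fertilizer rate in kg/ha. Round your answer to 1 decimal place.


Step 1: Fertilizer rate = target N / (N content / 100)
Step 2: Rate = 174 / (34 / 100)
Step 3: Rate = 174 / 0.34
Step 4: Rate = 511.8 kg/ha

511.8


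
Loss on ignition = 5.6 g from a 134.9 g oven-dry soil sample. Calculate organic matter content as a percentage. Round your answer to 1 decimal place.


Step 1: OM% = 100 * LOI / sample mass
Step 2: OM = 100 * 5.6 / 134.9
Step 3: OM = 4.2%

4.2


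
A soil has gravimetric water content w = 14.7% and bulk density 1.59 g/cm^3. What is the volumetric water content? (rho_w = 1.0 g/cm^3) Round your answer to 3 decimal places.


Step 1: theta = (w / 100) * BD / rho_w
Step 2: theta = (14.7 / 100) * 1.59 / 1.0
Step 3: theta = 0.147 * 1.59
Step 4: theta = 0.234

0.234


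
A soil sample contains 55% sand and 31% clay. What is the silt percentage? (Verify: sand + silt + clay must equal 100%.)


Step 1: sand + silt + clay = 100%
Step 2: silt = 100 - sand - clay
Step 3: silt = 100 - 55 - 31
Step 4: silt = 14%

14


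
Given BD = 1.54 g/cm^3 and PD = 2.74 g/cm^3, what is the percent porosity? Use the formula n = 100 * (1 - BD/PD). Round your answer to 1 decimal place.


Step 1: Formula: n = 100 * (1 - BD / PD)
Step 2: n = 100 * (1 - 1.54 / 2.74)
Step 3: n = 100 * (1 - 0.56204)
Step 4: n = 43.8%

43.8


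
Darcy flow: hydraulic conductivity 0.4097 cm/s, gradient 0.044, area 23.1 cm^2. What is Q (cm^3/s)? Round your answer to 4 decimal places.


Step 1: Apply Darcy's law: Q = K * i * A
Step 2: Q = 0.4097 * 0.044 * 23.1
Step 3: Q = 0.4164 cm^3/s

0.4164


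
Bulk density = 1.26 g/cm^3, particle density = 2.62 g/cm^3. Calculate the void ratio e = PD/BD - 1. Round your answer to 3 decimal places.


Step 1: e = PD / BD - 1
Step 2: e = 2.62 / 1.26 - 1
Step 3: e = 2.07937 - 1
Step 4: e = 1.079

1.079


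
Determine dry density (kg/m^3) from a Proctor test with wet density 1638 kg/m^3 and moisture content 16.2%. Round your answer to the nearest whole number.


Step 1: Dry density = wet density / (1 + w/100)
Step 2: Dry density = 1638 / (1 + 16.2/100)
Step 3: Dry density = 1638 / 1.162
Step 4: Dry density = 1410 kg/m^3

1410


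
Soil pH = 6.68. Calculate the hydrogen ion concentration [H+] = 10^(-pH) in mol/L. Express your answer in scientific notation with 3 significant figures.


Step 1: [H+] = 10^(-pH)
Step 2: [H+] = 10^(-6.68)
Step 3: [H+] = 2.09e-07 mol/L

2.09e-07


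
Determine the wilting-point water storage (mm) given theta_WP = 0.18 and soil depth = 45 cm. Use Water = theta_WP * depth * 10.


Step 1: Water (mm) = theta_WP * depth * 10
Step 2: Water = 0.18 * 45 * 10
Step 3: Water = 81.0 mm

81.0


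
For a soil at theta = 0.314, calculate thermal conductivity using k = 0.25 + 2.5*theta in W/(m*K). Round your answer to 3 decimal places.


Step 1: k = 0.25 + 2.5 * theta
Step 2: k = 0.25 + 2.5 * 0.314
Step 3: k = 0.25 + 0.785
Step 4: k = 1.035 W/(m*K)

1.035


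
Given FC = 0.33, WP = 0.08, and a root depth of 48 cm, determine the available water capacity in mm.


Step 1: Available water = (FC - WP) * depth * 10
Step 2: AW = (0.33 - 0.08) * 48 * 10
Step 3: AW = 0.25 * 48 * 10
Step 4: AW = 120.0 mm

120.0


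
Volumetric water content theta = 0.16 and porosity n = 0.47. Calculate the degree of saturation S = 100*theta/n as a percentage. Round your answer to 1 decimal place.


Step 1: S = 100 * theta_v / n
Step 2: S = 100 * 0.16 / 0.47
Step 3: S = 34.0%

34.0


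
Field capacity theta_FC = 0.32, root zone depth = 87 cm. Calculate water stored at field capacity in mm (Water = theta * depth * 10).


Step 1: Water (mm) = theta_FC * depth (cm) * 10
Step 2: Water = 0.32 * 87 * 10
Step 3: Water = 278.4 mm

278.4


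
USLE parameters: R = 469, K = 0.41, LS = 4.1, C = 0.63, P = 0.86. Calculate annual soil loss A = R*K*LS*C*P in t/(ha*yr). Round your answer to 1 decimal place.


Step 1: A = R * K * LS * C * P
Step 2: R * K = 469 * 0.41 = 192.29
Step 3: (R*K) * LS = 192.29 * 4.1 = 788.389
Step 4: * C * P = 788.389 * 0.63 * 0.86 = 427.1
Step 5: A = 427.1 t/(ha*yr)

427.1


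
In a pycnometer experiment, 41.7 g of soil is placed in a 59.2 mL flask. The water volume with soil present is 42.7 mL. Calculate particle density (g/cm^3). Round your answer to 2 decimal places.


Step 1: Volume of solids = flask volume - water volume with soil
Step 2: V_solids = 59.2 - 42.7 = 16.5 mL
Step 3: Particle density = mass / V_solids = 41.7 / 16.5 = 2.53 g/cm^3

2.53


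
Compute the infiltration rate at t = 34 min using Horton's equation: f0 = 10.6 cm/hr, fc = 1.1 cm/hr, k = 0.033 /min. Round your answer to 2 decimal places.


Step 1: f = fc + (f0 - fc) * exp(-k * t)
Step 2: exp(-0.033 * 34) = 0.325628
Step 3: f = 1.1 + (10.6 - 1.1) * 0.325628
Step 4: f = 1.1 + 9.5 * 0.325628
Step 5: f = 4.19 cm/hr

4.19


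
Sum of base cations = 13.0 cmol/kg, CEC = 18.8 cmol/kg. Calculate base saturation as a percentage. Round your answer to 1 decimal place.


Step 1: BS = 100 * (sum of bases) / CEC
Step 2: BS = 100 * 13.0 / 18.8
Step 3: BS = 69.1%

69.1


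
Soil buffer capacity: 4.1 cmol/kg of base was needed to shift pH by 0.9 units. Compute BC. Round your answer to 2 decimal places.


Step 1: BC = change in base / change in pH
Step 2: BC = 4.1 / 0.9
Step 3: BC = 4.56 cmol/(kg*pH unit)

4.56


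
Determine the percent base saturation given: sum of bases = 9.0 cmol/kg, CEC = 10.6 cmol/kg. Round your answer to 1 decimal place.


Step 1: BS = 100 * (sum of bases) / CEC
Step 2: BS = 100 * 9.0 / 10.6
Step 3: BS = 84.9%

84.9


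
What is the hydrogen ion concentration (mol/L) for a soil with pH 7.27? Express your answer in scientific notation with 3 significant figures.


Step 1: [H+] = 10^(-pH)
Step 2: [H+] = 10^(-7.27)
Step 3: [H+] = 5.37e-08 mol/L

5.37e-08


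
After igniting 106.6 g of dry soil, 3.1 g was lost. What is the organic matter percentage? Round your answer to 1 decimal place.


Step 1: OM% = 100 * LOI / sample mass
Step 2: OM = 100 * 3.1 / 106.6
Step 3: OM = 2.9%

2.9


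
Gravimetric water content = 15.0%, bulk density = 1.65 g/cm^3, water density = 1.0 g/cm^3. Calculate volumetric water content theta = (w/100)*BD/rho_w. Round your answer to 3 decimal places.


Step 1: theta = (w / 100) * BD / rho_w
Step 2: theta = (15.0 / 100) * 1.65 / 1.0
Step 3: theta = 0.15 * 1.65
Step 4: theta = 0.248

0.248


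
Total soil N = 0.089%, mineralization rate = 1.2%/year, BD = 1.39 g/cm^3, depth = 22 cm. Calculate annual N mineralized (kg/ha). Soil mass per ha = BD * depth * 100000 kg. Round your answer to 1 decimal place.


Step 1: Soil mass per ha = BD * depth * 100000 = 1.39 * 22 * 100000 = 3058000 kg
Step 2: Total N pool = soil mass * N%/100 = 3058000 * 0.089/100 = 2721.62 kg/ha
Step 3: N mineralized = N pool * rate%/100 = 2721.62 * 1.2/100 = 32.7 kg/ha/yr

32.7


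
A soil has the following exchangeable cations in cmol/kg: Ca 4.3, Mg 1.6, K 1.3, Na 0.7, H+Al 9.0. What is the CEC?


Step 1: CEC = Ca + Mg + K + Na + (H+Al)
Step 2: CEC = 4.3 + 1.6 + 1.3 + 0.7 + 9.0
Step 3: CEC = 16.9 cmol/kg

16.9


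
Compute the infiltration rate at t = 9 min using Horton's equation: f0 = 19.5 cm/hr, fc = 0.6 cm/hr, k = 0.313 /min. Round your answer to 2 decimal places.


Step 1: f = fc + (f0 - fc) * exp(-k * t)
Step 2: exp(-0.313 * 9) = 0.059785
Step 3: f = 0.6 + (19.5 - 0.6) * 0.059785
Step 4: f = 0.6 + 18.9 * 0.059785
Step 5: f = 1.73 cm/hr

1.73


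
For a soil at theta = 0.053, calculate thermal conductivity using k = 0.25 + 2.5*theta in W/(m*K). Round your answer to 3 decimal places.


Step 1: k = 0.25 + 2.5 * theta
Step 2: k = 0.25 + 2.5 * 0.053
Step 3: k = 0.25 + 0.133
Step 4: k = 0.383 W/(m*K)

0.383


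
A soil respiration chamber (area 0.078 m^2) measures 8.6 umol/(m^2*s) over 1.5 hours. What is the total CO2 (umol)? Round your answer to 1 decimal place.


Step 1: Convert time to seconds: 1.5 hr * 3600 = 5400.0 s
Step 2: Total = flux * area * time_s
Step 3: Total = 8.6 * 0.078 * 5400.0
Step 4: Total = 3622.3 umol

3622.3


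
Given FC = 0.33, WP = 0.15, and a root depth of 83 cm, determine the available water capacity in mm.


Step 1: Available water = (FC - WP) * depth * 10
Step 2: AW = (0.33 - 0.15) * 83 * 10
Step 3: AW = 0.18 * 83 * 10
Step 4: AW = 149.4 mm

149.4


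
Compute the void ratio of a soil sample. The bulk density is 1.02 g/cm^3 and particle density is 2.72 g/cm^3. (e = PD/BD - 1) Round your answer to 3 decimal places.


Step 1: e = PD / BD - 1
Step 2: e = 2.72 / 1.02 - 1
Step 3: e = 2.66667 - 1
Step 4: e = 1.667

1.667


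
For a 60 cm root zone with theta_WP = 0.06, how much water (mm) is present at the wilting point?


Step 1: Water (mm) = theta_WP * depth * 10
Step 2: Water = 0.06 * 60 * 10
Step 3: Water = 36.0 mm

36.0


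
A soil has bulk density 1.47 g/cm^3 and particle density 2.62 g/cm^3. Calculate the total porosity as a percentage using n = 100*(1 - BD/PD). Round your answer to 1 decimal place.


Step 1: Formula: n = 100 * (1 - BD / PD)
Step 2: n = 100 * (1 - 1.47 / 2.62)
Step 3: n = 100 * (1 - 0.56107)
Step 4: n = 43.9%

43.9


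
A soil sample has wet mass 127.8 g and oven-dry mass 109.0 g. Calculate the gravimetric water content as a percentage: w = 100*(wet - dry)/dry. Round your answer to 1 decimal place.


Step 1: Water mass = wet - dry = 127.8 - 109.0 = 18.8 g
Step 2: w = 100 * water mass / dry mass
Step 3: w = 100 * 18.8 / 109.0 = 17.2%

17.2


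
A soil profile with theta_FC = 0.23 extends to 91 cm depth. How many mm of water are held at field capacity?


Step 1: Water (mm) = theta_FC * depth (cm) * 10
Step 2: Water = 0.23 * 91 * 10
Step 3: Water = 209.3 mm

209.3


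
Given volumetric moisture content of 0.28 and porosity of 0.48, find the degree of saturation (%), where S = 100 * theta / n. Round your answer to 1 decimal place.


Step 1: S = 100 * theta_v / n
Step 2: S = 100 * 0.28 / 0.48
Step 3: S = 58.3%

58.3


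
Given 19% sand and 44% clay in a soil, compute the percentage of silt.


Step 1: sand + silt + clay = 100%
Step 2: silt = 100 - sand - clay
Step 3: silt = 100 - 19 - 44
Step 4: silt = 37%

37


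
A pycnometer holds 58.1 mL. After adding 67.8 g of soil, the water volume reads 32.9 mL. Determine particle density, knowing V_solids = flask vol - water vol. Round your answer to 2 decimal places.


Step 1: Volume of solids = flask volume - water volume with soil
Step 2: V_solids = 58.1 - 32.9 = 25.2 mL
Step 3: Particle density = mass / V_solids = 67.8 / 25.2 = 2.69 g/cm^3

2.69


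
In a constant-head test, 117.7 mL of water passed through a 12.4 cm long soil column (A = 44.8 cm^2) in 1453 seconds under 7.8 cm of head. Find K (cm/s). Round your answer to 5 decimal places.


Step 1: K = Q * L / (A * t * h)
Step 2: Numerator = 117.7 * 12.4 = 1459.48
Step 3: Denominator = 44.8 * 1453 * 7.8 = 507736.32
Step 4: K = 1459.48 / 507736.32 = 0.00287 cm/s

0.00287


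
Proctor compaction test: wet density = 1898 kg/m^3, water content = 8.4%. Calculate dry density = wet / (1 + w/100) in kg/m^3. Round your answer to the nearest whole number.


Step 1: Dry density = wet density / (1 + w/100)
Step 2: Dry density = 1898 / (1 + 8.4/100)
Step 3: Dry density = 1898 / 1.084
Step 4: Dry density = 1751 kg/m^3

1751


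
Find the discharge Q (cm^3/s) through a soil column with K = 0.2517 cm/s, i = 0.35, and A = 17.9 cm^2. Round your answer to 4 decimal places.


Step 1: Apply Darcy's law: Q = K * i * A
Step 2: Q = 0.2517 * 0.35 * 17.9
Step 3: Q = 1.5769 cm^3/s

1.5769


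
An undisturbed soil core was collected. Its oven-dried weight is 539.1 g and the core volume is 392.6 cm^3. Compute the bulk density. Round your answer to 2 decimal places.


Step 1: Identify the formula: BD = dry mass / volume
Step 2: Substitute values: BD = 539.1 / 392.6
Step 3: BD = 1.37 g/cm^3

1.37


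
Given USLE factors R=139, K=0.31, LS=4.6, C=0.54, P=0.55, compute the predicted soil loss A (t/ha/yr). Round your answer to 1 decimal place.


Step 1: A = R * K * LS * C * P
Step 2: R * K = 139 * 0.31 = 43.09
Step 3: (R*K) * LS = 43.09 * 4.6 = 198.214
Step 4: * C * P = 198.214 * 0.54 * 0.55 = 58.9
Step 5: A = 58.9 t/(ha*yr)

58.9


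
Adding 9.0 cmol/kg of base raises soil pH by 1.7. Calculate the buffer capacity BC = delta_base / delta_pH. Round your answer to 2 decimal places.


Step 1: BC = change in base / change in pH
Step 2: BC = 9.0 / 1.7
Step 3: BC = 5.29 cmol/(kg*pH unit)

5.29


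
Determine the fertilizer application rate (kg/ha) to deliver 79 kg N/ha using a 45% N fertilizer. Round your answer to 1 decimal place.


Step 1: Fertilizer rate = target N / (N content / 100)
Step 2: Rate = 79 / (45 / 100)
Step 3: Rate = 79 / 0.45
Step 4: Rate = 175.6 kg/ha

175.6


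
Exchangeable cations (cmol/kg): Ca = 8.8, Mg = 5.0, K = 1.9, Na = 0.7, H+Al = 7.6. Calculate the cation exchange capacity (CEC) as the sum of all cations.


Step 1: CEC = Ca + Mg + K + Na + (H+Al)
Step 2: CEC = 8.8 + 5.0 + 1.9 + 0.7 + 7.6
Step 3: CEC = 24.0 cmol/kg

24.0


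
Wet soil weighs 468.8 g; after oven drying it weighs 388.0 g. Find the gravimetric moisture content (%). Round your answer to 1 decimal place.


Step 1: Water mass = wet - dry = 468.8 - 388.0 = 80.8 g
Step 2: w = 100 * water mass / dry mass
Step 3: w = 100 * 80.8 / 388.0 = 20.8%

20.8


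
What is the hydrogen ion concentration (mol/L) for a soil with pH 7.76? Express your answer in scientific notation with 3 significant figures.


Step 1: [H+] = 10^(-pH)
Step 2: [H+] = 10^(-7.76)
Step 3: [H+] = 1.74e-08 mol/L

1.74e-08


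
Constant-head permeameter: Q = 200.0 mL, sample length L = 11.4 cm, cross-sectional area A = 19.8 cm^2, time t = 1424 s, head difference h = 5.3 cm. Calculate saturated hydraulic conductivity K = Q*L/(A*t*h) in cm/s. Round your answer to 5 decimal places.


Step 1: K = Q * L / (A * t * h)
Step 2: Numerator = 200.0 * 11.4 = 2280.0
Step 3: Denominator = 19.8 * 1424 * 5.3 = 149434.56
Step 4: K = 2280.0 / 149434.56 = 0.01526 cm/s

0.01526


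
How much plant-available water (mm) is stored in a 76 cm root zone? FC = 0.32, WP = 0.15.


Step 1: Available water = (FC - WP) * depth * 10
Step 2: AW = (0.32 - 0.15) * 76 * 10
Step 3: AW = 0.17 * 76 * 10
Step 4: AW = 129.2 mm

129.2


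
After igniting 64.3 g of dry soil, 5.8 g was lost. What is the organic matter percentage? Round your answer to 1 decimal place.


Step 1: OM% = 100 * LOI / sample mass
Step 2: OM = 100 * 5.8 / 64.3
Step 3: OM = 9.0%

9.0


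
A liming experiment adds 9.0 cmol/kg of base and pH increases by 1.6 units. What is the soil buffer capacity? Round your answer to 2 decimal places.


Step 1: BC = change in base / change in pH
Step 2: BC = 9.0 / 1.6
Step 3: BC = 5.63 cmol/(kg*pH unit)

5.63


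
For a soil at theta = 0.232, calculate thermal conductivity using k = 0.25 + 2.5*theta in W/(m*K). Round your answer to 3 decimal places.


Step 1: k = 0.25 + 2.5 * theta
Step 2: k = 0.25 + 2.5 * 0.232
Step 3: k = 0.25 + 0.58
Step 4: k = 0.83 W/(m*K)

0.83


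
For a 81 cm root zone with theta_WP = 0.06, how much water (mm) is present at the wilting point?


Step 1: Water (mm) = theta_WP * depth * 10
Step 2: Water = 0.06 * 81 * 10
Step 3: Water = 48.6 mm

48.6


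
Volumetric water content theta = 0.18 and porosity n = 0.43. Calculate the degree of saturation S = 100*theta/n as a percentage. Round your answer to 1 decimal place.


Step 1: S = 100 * theta_v / n
Step 2: S = 100 * 0.18 / 0.43
Step 3: S = 41.9%

41.9


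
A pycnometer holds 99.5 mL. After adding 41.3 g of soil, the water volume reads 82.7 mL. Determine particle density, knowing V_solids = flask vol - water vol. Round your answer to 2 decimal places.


Step 1: Volume of solids = flask volume - water volume with soil
Step 2: V_solids = 99.5 - 82.7 = 16.8 mL
Step 3: Particle density = mass / V_solids = 41.3 / 16.8 = 2.46 g/cm^3

2.46


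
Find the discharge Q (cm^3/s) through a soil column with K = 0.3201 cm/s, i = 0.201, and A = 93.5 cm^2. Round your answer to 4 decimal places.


Step 1: Apply Darcy's law: Q = K * i * A
Step 2: Q = 0.3201 * 0.201 * 93.5
Step 3: Q = 6.0158 cm^3/s

6.0158


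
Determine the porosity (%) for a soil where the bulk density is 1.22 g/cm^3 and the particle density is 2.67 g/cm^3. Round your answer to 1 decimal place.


Step 1: Formula: n = 100 * (1 - BD / PD)
Step 2: n = 100 * (1 - 1.22 / 2.67)
Step 3: n = 100 * (1 - 0.45693)
Step 4: n = 54.3%

54.3


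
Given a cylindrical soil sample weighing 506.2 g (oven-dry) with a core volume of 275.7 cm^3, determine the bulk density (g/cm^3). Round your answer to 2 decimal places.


Step 1: Identify the formula: BD = dry mass / volume
Step 2: Substitute values: BD = 506.2 / 275.7
Step 3: BD = 1.84 g/cm^3

1.84


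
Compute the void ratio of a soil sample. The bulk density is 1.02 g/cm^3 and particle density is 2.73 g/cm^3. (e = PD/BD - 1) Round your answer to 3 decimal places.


Step 1: e = PD / BD - 1
Step 2: e = 2.73 / 1.02 - 1
Step 3: e = 2.67647 - 1
Step 4: e = 1.676

1.676


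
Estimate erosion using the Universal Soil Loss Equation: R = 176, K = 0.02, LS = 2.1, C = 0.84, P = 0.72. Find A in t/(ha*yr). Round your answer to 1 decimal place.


Step 1: A = R * K * LS * C * P
Step 2: R * K = 176 * 0.02 = 3.52
Step 3: (R*K) * LS = 3.52 * 2.1 = 7.392
Step 4: * C * P = 7.392 * 0.84 * 0.72 = 4.5
Step 5: A = 4.5 t/(ha*yr)

4.5


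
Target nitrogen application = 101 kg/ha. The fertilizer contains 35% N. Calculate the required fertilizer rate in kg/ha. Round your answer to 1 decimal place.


Step 1: Fertilizer rate = target N / (N content / 100)
Step 2: Rate = 101 / (35 / 100)
Step 3: Rate = 101 / 0.35
Step 4: Rate = 288.6 kg/ha

288.6


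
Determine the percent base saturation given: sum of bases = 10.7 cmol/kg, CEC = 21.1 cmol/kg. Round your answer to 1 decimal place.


Step 1: BS = 100 * (sum of bases) / CEC
Step 2: BS = 100 * 10.7 / 21.1
Step 3: BS = 50.7%

50.7


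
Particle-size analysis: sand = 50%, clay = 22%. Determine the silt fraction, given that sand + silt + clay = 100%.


Step 1: sand + silt + clay = 100%
Step 2: silt = 100 - sand - clay
Step 3: silt = 100 - 50 - 22
Step 4: silt = 28%

28


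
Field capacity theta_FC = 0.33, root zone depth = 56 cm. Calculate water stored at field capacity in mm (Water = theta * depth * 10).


Step 1: Water (mm) = theta_FC * depth (cm) * 10
Step 2: Water = 0.33 * 56 * 10
Step 3: Water = 184.8 mm

184.8


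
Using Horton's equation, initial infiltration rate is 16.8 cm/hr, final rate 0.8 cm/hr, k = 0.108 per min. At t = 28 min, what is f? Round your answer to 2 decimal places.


Step 1: f = fc + (f0 - fc) * exp(-k * t)
Step 2: exp(-0.108 * 28) = 0.048606
Step 3: f = 0.8 + (16.8 - 0.8) * 0.048606
Step 4: f = 0.8 + 16.0 * 0.048606
Step 5: f = 1.58 cm/hr

1.58


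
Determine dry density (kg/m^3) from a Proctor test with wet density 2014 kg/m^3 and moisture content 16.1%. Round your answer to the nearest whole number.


Step 1: Dry density = wet density / (1 + w/100)
Step 2: Dry density = 2014 / (1 + 16.1/100)
Step 3: Dry density = 2014 / 1.161
Step 4: Dry density = 1735 kg/m^3

1735
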